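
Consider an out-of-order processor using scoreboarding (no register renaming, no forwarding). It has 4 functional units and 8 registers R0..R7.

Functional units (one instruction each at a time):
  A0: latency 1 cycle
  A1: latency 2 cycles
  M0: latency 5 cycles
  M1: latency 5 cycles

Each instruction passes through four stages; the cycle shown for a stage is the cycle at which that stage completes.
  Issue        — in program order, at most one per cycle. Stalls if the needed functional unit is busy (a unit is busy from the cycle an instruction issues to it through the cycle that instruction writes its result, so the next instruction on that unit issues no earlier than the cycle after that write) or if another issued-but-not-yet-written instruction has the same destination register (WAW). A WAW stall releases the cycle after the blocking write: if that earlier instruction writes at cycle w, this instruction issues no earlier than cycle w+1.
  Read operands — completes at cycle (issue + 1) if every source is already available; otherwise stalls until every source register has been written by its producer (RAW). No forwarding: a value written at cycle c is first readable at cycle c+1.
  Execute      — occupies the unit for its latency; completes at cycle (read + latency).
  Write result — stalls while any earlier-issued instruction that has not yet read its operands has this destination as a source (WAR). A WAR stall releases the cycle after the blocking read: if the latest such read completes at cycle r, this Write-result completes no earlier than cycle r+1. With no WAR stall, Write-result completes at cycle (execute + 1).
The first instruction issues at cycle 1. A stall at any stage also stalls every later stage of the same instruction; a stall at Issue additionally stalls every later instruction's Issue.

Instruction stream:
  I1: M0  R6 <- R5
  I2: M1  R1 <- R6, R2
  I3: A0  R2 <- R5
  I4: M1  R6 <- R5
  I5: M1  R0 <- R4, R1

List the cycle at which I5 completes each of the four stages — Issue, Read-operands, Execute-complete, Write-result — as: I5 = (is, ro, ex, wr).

I5 = (24, 25, 30, 31)

I1: IS=1 RO=2 EX=7 WR=8
I2: IS=2 RO=9 EX=14 WR=15  [RAW R6: wait I1 write@8]
I3: IS=3 RO=4 EX=5 WR=10  [WAR R2: wait I2 read@9]
I4: IS=16 RO=17 EX=22 WR=23  [struct: M1 busy until I2 writes@15]
I5: IS=24 RO=25 EX=30 WR=31  [struct: M1 busy until I4 writes@23]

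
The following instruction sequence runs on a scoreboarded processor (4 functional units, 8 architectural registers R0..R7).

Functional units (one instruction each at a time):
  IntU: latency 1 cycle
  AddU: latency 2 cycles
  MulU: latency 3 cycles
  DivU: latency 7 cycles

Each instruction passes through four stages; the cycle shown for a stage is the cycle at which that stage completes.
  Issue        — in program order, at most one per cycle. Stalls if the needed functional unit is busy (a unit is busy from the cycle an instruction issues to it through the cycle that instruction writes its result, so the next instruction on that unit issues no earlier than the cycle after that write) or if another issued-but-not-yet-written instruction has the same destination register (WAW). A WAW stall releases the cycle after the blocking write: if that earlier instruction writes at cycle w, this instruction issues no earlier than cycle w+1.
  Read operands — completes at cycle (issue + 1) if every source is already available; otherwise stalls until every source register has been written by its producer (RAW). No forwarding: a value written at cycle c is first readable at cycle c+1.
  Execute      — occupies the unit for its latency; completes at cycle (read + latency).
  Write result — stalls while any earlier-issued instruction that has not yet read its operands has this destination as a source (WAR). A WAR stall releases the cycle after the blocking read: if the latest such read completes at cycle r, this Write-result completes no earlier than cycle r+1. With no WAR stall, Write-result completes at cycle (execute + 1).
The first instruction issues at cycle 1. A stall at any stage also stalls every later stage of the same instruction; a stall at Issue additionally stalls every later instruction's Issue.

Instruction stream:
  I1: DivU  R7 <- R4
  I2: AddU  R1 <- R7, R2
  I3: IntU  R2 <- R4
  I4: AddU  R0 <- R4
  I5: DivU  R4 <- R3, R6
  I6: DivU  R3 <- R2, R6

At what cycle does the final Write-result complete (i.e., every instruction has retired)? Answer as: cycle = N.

I1  is:1  ro:2  ex:9  wr:10
I2  is:2  ro:11  ex:13  wr:14  — RAW R7: wait I1 write@10
I3  is:3  ro:4  ex:5  wr:12  — WAR R2: wait I2 read@11
I4  is:15  ro:16  ex:18  wr:19  — struct: AddU busy until I2 writes@14
I5  is:16  ro:17  ex:24  wr:25
I6  is:26  ro:27  ex:34  wr:35  — struct: DivU busy until I5 writes@25

cycle = 35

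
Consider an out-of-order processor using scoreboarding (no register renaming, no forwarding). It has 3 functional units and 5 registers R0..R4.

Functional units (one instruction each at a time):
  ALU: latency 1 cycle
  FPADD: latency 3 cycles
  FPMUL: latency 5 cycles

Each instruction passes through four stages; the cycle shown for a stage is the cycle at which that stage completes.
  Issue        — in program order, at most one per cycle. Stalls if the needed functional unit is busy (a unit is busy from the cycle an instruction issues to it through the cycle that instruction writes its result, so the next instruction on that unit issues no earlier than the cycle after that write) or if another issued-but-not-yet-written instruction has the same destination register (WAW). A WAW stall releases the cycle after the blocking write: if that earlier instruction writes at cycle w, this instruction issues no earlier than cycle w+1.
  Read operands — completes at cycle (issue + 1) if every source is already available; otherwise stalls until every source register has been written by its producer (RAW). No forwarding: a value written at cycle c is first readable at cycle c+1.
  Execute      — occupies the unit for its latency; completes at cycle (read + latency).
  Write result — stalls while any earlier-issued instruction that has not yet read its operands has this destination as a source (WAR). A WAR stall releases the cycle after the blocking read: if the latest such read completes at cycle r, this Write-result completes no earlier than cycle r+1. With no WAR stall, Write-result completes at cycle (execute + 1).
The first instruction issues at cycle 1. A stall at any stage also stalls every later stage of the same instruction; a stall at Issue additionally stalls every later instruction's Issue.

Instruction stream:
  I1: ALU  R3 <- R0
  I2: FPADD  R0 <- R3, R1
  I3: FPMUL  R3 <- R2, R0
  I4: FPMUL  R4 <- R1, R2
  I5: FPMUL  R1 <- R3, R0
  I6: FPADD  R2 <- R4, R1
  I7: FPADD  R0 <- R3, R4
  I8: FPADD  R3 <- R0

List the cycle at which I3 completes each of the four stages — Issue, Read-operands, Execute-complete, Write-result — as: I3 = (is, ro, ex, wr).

cycle 1: issue I1 (ALU)
cycle 2: I1 read-ops | issue I2 (FPADD)
cycle 3: I1 finished on ALU
cycle 4: I1→R3
cycle 5: I2 read-ops | issue I3 (FPMUL)
cycle 8: I2 finished on FPADD
cycle 9: I2→R0
cycle 10: I3 read-ops
cycle 15: I3 finished on FPMUL
cycle 16: I3→R3
cycle 17: issue I4 (FPMUL)
cycle 18: I4 read-ops
cycle 23: I4 finished on FPMUL
cycle 24: I4→R4
cycle 25: issue I5 (FPMUL)
cycle 26: I5 read-ops | issue I6 (FPADD)
cycle 31: I5 finished on FPMUL
cycle 32: I5→R1
cycle 33: I6 read-ops
cycle 36: I6 finished on FPADD
cycle 37: I6→R2
cycle 38: issue I7 (FPADD)
cycle 39: I7 read-ops
cycle 42: I7 finished on FPADD
cycle 43: I7→R0
cycle 44: issue I8 (FPADD)
cycle 45: I8 read-ops
cycle 48: I8 finished on FPADD
cycle 49: I8→R3

I3 = (5, 10, 15, 16)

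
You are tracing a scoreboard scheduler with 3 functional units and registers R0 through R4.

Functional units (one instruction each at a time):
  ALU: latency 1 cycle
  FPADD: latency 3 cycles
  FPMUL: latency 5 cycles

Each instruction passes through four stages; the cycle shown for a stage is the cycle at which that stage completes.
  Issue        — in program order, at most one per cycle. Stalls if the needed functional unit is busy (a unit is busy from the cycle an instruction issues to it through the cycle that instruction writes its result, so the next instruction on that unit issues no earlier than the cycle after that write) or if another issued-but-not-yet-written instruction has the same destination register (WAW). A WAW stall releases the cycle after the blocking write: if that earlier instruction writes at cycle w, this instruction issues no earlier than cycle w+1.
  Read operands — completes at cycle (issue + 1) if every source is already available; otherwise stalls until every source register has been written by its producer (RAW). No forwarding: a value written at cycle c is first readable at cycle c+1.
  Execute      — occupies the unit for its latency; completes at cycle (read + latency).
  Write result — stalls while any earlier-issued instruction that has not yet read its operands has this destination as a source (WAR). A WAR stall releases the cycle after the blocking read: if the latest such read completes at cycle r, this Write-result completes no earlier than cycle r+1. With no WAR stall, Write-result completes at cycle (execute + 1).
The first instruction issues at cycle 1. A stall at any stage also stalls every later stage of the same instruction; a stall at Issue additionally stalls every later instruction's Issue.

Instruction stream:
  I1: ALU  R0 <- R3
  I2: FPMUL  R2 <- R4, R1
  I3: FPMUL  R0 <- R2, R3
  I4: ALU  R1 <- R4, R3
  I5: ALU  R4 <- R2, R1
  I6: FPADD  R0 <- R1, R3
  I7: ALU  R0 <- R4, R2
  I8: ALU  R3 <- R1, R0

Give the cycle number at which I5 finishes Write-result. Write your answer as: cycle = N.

cycle = 18

t=1  I1→ALU
t=2  I1 RO, I2→FPMUL
t=3  I1 EX, I2 RO
t=4  I1 WR R0
t=8  I2 EX
t=9  I2 WR R2
t=10  I3→FPMUL
t=11  I3 RO, I4→ALU
t=12  I4 RO
t=13  I4 EX
t=14  I4 WR R1
t=15  I5→ALU
t=16  I3 EX, I5 RO
t=17  I3 WR R0, I5 EX
t=18  I5 WR R4, I6→FPADD
t=19  I6 RO
t=22  I6 EX
t=23  I6 WR R0
t=24  I7→ALU
t=25  I7 RO
t=26  I7 EX
t=27  I7 WR R0
t=28  I8→ALU
t=29  I8 RO
t=30  I8 EX
t=31  I8 WR R3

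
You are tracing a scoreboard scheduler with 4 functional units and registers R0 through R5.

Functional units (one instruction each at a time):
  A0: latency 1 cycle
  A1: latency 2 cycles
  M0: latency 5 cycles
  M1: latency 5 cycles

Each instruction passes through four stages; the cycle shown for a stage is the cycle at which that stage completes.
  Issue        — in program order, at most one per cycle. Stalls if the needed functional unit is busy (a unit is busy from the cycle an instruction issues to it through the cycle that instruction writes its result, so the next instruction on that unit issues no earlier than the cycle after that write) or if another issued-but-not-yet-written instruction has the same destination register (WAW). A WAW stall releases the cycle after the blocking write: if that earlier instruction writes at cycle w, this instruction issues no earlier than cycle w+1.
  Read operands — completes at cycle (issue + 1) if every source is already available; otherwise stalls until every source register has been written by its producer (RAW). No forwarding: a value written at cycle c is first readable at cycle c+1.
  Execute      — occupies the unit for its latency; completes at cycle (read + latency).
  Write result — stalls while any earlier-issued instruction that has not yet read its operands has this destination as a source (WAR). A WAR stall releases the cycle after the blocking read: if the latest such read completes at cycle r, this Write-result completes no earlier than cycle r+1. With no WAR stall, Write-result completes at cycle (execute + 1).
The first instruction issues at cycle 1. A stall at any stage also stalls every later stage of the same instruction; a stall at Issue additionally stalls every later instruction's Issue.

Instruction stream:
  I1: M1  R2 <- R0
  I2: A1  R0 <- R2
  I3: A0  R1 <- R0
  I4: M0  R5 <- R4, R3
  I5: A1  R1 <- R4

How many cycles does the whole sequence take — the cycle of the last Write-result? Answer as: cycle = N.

1) issue 1, read 2, done 7, write 8
2) issue 2, read 9, done 11, write 12  <RAW R2: wait I1 write@8>
3) issue 3, read 13, done 14, write 15  <RAW R0: wait I2 write@12>
4) issue 4, read 5, done 10, write 11
5) issue 16, read 17, done 19, write 20  <WAW R1: wait I3 write@15>

cycle = 20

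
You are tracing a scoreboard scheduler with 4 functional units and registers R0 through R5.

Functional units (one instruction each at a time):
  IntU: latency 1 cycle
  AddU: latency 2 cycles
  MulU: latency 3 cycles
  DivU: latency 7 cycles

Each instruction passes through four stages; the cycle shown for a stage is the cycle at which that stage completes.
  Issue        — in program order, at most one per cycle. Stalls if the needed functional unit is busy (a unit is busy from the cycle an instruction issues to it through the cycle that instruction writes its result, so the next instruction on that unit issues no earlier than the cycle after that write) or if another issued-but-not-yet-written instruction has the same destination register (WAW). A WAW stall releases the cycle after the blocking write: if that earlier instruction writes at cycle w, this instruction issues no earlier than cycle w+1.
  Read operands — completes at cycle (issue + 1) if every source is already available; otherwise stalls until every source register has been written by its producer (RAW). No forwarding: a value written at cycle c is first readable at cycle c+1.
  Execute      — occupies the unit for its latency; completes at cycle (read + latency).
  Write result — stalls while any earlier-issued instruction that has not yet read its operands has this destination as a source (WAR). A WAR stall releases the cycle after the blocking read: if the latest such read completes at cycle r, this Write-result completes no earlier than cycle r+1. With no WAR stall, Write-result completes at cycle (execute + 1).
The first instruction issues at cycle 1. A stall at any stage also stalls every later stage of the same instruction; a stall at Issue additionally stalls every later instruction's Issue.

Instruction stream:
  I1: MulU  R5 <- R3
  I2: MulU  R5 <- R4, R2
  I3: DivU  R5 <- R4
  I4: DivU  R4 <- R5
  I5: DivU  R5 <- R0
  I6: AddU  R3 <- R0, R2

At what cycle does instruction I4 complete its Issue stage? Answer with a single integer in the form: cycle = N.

t=1  I1 issues→MulU
t=2  I1 reads
t=5  I1 exec-done
t=6  I1 writes R5
t=7  I2 issues→MulU
t=8  I2 reads
t=11  I2 exec-done
t=12  I2 writes R5
t=13  I3 issues→DivU
t=14  I3 reads
t=21  I3 exec-done
t=22  I3 writes R5
t=23  I4 issues→DivU
t=24  I4 reads
t=31  I4 exec-done
t=32  I4 writes R4
t=33  I5 issues→DivU
t=34  I5 reads | I6 issues→AddU
t=35  I6 reads
t=37  I6 exec-done
t=38  I6 writes R3
t=41  I5 exec-done
t=42  I5 writes R5

cycle = 23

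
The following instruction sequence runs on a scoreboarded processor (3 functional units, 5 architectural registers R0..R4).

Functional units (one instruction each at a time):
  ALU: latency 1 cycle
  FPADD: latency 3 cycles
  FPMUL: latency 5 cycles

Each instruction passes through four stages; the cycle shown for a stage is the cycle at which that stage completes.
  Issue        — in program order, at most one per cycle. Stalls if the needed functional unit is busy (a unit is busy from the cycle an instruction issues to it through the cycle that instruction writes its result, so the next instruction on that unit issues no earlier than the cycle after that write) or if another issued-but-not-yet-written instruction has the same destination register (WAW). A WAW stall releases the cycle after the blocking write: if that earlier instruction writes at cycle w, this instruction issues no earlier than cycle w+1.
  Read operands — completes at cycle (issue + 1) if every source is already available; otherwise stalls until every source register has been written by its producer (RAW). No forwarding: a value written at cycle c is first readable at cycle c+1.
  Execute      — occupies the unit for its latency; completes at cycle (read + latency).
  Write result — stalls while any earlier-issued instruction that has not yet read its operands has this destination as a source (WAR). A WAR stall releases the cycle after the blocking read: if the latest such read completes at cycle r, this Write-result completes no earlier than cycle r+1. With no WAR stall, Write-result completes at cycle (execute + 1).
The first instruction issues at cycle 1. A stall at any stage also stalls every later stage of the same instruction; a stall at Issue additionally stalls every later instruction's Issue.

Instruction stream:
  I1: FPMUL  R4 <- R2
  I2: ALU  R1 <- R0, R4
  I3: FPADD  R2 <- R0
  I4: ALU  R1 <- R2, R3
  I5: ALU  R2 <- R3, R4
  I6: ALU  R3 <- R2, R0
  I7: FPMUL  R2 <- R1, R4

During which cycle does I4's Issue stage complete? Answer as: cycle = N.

1) issue 1, read 2, done 7, write 8
2) issue 2, read 9, done 10, write 11  <RAW R4: wait I1 write@8>
3) issue 3, read 4, done 7, write 8
4) issue 12, read 13, done 14, write 15  <struct: ALU busy until I2 writes@11>
5) issue 16, read 17, done 18, write 19  <struct: ALU busy until I4 writes@15>
6) issue 20, read 21, done 22, write 23  <struct: ALU busy until I5 writes@19>
7) issue 21, read 22, done 27, write 28

cycle = 12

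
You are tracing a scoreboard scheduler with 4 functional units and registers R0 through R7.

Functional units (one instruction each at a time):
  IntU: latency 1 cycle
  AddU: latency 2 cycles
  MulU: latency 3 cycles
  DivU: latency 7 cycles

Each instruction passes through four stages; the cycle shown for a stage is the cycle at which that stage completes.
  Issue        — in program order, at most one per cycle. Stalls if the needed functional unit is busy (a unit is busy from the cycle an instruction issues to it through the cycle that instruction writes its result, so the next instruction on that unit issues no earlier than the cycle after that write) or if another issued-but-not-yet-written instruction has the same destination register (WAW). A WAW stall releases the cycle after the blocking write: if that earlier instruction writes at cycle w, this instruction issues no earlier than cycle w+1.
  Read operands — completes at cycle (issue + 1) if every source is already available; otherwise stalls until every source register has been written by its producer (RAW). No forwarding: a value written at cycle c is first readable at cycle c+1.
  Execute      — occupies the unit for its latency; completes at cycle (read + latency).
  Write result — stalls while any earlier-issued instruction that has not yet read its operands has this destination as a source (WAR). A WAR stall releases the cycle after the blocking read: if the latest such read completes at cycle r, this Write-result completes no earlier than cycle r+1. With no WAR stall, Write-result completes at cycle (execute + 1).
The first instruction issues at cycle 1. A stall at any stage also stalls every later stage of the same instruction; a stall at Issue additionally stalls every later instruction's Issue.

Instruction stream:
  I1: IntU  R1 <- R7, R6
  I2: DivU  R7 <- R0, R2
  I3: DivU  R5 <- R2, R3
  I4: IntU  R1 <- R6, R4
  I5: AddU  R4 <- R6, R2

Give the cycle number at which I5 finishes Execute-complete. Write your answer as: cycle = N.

cycle = 17

cycle 1: issue I1 (IntU)
cycle 2: I1 read-ops; issue I2 (DivU)
cycle 3: I1 finished on IntU; I2 read-ops
cycle 4: I1→R1
cycle 10: I2 finished on DivU
cycle 11: I2→R7
cycle 12: issue I3 (DivU)
cycle 13: I3 read-ops; issue I4 (IntU)
cycle 14: I4 read-ops; issue I5 (AddU)
cycle 15: I4 finished on IntU; I5 read-ops
cycle 16: I4→R1
cycle 17: I5 finished on AddU
cycle 18: I5→R4
cycle 20: I3 finished on DivU
cycle 21: I3→R5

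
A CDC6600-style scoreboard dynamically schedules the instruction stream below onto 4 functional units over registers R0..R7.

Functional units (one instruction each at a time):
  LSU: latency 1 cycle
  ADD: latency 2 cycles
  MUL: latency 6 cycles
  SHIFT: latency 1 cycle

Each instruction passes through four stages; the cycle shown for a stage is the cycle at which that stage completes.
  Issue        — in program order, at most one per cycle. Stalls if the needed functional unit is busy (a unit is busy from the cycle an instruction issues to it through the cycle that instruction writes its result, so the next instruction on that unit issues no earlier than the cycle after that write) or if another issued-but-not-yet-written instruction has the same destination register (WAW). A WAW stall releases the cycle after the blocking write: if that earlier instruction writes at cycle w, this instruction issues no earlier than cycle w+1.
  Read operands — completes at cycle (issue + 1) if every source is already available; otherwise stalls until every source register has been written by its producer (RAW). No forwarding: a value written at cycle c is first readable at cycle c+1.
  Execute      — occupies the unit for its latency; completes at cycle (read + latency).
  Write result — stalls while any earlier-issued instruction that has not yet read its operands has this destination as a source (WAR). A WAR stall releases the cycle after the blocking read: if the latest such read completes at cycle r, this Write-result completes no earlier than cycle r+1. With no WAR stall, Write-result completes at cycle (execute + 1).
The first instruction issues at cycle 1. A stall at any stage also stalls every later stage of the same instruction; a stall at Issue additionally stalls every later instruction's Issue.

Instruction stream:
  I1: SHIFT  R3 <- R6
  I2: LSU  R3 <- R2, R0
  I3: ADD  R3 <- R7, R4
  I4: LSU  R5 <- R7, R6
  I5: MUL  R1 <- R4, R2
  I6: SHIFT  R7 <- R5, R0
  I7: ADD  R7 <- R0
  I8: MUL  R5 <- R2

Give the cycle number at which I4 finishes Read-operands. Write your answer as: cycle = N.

cycle = 11

[I1] 1/2/3/4
[I2] 5/6/7/8  (WAW R3: wait I1 write@4)
[I3] 9/10/12/13  (WAW R3: wait I2 write@8)
[I4] 10/11/12/13
[I5] 11/12/18/19
[I6] 12/14/15/16  (RAW R5: wait I4 write@13)
[I7] 17/18/20/21  (WAW R7: wait I6 write@16)
[I8] 20/21/27/28  (struct: MUL busy until I5 writes@19)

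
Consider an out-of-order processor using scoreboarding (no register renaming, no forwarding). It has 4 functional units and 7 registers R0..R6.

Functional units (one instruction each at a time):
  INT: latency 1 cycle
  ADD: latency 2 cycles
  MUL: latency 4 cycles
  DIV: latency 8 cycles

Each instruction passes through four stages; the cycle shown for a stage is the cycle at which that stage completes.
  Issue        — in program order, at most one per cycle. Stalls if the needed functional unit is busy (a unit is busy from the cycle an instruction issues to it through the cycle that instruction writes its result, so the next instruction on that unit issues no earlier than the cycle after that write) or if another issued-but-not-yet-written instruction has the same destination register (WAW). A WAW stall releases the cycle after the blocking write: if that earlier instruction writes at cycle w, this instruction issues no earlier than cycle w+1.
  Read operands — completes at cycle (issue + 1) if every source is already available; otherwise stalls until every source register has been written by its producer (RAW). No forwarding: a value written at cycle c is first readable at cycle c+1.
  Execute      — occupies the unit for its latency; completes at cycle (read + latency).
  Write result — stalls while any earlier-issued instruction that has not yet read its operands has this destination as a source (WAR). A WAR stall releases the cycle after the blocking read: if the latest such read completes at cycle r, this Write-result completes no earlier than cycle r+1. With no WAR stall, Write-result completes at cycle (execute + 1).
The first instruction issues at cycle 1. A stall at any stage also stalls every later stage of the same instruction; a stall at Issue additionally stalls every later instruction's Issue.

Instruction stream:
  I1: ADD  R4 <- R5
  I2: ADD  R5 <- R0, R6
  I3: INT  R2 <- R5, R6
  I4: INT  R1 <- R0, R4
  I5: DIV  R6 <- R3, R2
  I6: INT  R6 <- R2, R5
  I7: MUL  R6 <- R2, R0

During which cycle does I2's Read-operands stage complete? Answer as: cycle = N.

cycle = 7

I1: IS=1 RO=2 EX=4 WR=5
I2: IS=6 RO=7 EX=9 WR=10  [struct: ADD busy until I1 writes@5]
I3: IS=7 RO=11 EX=12 WR=13  [RAW R5: wait I2 write@10]
I4: IS=14 RO=15 EX=16 WR=17  [struct: INT busy until I3 writes@13]
I5: IS=15 RO=16 EX=24 WR=25
I6: IS=26 RO=27 EX=28 WR=29  [WAW R6: wait I5 write@25]
I7: IS=30 RO=31 EX=35 WR=36  [WAW R6: wait I6 write@29]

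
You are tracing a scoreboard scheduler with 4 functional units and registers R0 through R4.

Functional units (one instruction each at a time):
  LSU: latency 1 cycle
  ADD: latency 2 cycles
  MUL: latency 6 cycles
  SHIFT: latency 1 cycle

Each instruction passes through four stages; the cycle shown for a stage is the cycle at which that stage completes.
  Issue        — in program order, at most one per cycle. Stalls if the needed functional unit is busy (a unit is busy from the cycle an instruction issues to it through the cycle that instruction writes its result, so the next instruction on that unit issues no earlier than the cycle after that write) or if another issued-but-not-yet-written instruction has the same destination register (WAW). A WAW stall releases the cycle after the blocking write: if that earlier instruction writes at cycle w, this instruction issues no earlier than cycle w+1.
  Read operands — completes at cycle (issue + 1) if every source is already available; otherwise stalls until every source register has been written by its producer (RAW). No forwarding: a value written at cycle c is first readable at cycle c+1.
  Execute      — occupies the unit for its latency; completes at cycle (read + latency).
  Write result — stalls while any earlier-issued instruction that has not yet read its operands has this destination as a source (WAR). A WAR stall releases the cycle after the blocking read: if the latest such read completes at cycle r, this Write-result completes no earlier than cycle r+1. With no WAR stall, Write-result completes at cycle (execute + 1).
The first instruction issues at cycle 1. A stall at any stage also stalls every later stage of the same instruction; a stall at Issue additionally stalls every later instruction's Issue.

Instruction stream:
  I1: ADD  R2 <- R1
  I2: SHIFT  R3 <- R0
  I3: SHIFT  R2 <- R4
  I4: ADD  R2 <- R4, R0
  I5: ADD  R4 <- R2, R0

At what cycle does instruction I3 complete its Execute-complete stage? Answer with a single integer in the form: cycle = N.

cycle = 8

c1: issue I1 (ADD)
c2: I1 read-ops; issue I2 (SHIFT)
c3: I2 read-ops
c4: I1 finished on ADD; I2 finished on SHIFT
c5: I1→R2; I2→R3
c6: issue I3 (SHIFT)
c7: I3 read-ops
c8: I3 finished on SHIFT
c9: I3→R2
c10: issue I4 (ADD)
c11: I4 read-ops
c13: I4 finished on ADD
c14: I4→R2
c15: issue I5 (ADD)
c16: I5 read-ops
c18: I5 finished on ADD
c19: I5→R4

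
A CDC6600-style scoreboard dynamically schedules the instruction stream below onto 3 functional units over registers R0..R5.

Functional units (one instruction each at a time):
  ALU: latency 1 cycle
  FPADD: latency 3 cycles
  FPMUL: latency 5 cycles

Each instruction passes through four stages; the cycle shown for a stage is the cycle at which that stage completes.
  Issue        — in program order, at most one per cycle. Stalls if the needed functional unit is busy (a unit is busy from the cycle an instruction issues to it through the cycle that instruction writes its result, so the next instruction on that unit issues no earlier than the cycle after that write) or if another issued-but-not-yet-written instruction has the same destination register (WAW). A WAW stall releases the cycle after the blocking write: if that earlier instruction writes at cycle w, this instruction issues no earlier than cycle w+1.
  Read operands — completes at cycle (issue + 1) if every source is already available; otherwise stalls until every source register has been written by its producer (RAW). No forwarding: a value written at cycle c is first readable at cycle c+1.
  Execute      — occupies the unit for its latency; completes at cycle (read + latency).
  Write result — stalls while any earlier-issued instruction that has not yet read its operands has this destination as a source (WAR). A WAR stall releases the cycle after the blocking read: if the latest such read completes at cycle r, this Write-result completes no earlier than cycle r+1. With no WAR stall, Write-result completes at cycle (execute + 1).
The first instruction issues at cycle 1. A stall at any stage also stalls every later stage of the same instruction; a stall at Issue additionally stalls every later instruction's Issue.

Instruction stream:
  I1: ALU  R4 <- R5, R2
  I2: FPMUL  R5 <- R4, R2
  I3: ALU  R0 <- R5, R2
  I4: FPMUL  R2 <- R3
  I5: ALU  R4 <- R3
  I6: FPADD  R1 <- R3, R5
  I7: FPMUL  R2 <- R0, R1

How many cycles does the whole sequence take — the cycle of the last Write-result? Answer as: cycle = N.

[1] I1→ALU
[2] I1 RO | I2→FPMUL
[3] I1 EX
[4] I1 WR R4
[5] I2 RO | I3→ALU
[10] I2 EX
[11] I2 WR R5
[12] I3 RO | I4→FPMUL
[13] I3 EX | I4 RO
[14] I3 WR R0
[15] I5→ALU
[16] I5 RO | I6→FPADD
[17] I5 EX | I6 RO
[18] I4 EX | I5 WR R4
[19] I4 WR R2
[20] I6 EX | I7→FPMUL
[21] I6 WR R1
[22] I7 RO
[27] I7 EX
[28] I7 WR R2

cycle = 28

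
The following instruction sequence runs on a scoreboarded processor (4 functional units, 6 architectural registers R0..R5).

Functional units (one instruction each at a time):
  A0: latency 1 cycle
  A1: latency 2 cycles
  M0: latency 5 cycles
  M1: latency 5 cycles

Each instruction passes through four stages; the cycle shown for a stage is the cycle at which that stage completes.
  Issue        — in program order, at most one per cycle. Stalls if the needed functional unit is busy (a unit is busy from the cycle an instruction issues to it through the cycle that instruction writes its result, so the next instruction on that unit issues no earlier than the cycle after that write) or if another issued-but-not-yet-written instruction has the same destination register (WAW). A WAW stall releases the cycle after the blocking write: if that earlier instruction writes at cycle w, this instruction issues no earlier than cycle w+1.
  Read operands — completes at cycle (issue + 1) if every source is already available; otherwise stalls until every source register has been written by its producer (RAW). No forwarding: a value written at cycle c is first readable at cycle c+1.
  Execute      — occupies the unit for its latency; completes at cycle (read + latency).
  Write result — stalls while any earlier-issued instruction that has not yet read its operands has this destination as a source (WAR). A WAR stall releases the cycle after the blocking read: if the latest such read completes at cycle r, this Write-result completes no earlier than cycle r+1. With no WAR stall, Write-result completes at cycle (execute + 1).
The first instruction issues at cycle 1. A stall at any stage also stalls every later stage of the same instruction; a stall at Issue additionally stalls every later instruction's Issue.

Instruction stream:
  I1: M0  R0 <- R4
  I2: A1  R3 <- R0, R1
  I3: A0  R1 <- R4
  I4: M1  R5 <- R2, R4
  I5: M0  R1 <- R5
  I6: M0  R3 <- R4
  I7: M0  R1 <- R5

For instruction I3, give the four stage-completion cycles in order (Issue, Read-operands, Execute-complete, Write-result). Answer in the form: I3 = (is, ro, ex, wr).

I3 = (3, 4, 5, 10)

I1: IS=1 RO=2 EX=7 WR=8
I2: IS=2 RO=9 EX=11 WR=12  [RAW R0: wait I1 write@8]
I3: IS=3 RO=4 EX=5 WR=10  [WAR R1: wait I2 read@9]
I4: IS=4 RO=5 EX=10 WR=11
I5: IS=11 RO=12 EX=17 WR=18  [WAW R1: wait I3 write@10]
I6: IS=19 RO=20 EX=25 WR=26  [struct: M0 busy until I5 writes@18]
I7: IS=27 RO=28 EX=33 WR=34  [struct: M0 busy until I6 writes@26]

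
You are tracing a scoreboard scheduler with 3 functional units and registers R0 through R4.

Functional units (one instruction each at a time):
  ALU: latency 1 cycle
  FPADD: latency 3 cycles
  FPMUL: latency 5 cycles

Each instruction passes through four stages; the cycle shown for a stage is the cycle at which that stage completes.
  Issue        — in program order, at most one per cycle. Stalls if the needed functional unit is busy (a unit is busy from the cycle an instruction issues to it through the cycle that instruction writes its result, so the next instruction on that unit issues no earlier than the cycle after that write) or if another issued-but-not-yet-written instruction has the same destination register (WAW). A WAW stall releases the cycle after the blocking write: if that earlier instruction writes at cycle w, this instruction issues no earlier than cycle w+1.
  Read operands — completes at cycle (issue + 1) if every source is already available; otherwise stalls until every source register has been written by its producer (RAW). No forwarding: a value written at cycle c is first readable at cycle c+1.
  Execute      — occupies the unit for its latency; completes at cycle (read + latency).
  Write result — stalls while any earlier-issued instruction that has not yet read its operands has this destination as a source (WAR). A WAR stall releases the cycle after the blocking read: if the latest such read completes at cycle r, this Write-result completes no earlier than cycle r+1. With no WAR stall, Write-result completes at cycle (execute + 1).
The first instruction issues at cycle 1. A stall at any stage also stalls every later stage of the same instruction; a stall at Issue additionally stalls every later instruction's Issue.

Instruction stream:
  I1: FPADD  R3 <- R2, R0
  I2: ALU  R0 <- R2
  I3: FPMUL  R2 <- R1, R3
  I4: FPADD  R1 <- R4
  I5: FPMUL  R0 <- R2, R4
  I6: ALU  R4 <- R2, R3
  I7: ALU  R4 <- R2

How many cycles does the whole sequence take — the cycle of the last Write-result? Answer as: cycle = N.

  I1 | 1 | 2 | 5 | 6
  I2 | 2 | 3 | 4 | 5
  I3 | 3 | 7 | 12 | 13   RAW R3: wait I1 write@6
  I4 | 7 | 8 | 11 | 12   struct: FPADD busy until I1 writes@6
  I5 | 14 | 15 | 20 | 21   struct: FPMUL busy until I3 writes@13
  I6 | 15 | 16 | 17 | 18
  I7 | 19 | 20 | 21 | 22   struct: ALU busy until I6 writes@18

cycle = 22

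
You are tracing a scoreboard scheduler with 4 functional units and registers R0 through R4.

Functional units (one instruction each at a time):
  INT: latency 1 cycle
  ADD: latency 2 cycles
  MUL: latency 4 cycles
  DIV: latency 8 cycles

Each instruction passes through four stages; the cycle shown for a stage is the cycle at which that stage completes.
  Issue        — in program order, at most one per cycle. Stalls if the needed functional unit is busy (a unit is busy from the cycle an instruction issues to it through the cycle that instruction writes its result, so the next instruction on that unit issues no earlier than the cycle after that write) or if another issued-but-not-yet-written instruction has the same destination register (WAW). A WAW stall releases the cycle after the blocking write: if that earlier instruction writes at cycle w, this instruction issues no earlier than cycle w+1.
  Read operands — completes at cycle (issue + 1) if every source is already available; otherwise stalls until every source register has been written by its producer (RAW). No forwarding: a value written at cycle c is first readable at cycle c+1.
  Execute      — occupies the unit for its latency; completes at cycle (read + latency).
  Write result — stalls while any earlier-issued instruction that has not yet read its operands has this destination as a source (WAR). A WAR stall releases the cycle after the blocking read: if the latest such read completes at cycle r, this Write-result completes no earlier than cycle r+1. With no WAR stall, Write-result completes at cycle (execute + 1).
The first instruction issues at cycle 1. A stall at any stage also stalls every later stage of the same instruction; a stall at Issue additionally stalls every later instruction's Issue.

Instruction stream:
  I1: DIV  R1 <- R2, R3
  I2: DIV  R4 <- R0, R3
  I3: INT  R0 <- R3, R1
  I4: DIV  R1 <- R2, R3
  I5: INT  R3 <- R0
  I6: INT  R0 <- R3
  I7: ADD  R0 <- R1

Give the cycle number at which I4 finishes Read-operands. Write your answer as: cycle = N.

  I1 | 1 | 2 | 10 | 11
  I2 | 12 | 13 | 21 | 22   struct: DIV busy until I1 writes@11
  I3 | 13 | 14 | 15 | 16
  I4 | 23 | 24 | 32 | 33   struct: DIV busy until I2 writes@22
  I5 | 24 | 25 | 26 | 27
  I6 | 28 | 29 | 30 | 31   struct: INT busy until I5 writes@27
  I7 | 32 | 34 | 36 | 37   WAW R0: wait I6 write@31 · RAW R1: wait I4 write@33

cycle = 24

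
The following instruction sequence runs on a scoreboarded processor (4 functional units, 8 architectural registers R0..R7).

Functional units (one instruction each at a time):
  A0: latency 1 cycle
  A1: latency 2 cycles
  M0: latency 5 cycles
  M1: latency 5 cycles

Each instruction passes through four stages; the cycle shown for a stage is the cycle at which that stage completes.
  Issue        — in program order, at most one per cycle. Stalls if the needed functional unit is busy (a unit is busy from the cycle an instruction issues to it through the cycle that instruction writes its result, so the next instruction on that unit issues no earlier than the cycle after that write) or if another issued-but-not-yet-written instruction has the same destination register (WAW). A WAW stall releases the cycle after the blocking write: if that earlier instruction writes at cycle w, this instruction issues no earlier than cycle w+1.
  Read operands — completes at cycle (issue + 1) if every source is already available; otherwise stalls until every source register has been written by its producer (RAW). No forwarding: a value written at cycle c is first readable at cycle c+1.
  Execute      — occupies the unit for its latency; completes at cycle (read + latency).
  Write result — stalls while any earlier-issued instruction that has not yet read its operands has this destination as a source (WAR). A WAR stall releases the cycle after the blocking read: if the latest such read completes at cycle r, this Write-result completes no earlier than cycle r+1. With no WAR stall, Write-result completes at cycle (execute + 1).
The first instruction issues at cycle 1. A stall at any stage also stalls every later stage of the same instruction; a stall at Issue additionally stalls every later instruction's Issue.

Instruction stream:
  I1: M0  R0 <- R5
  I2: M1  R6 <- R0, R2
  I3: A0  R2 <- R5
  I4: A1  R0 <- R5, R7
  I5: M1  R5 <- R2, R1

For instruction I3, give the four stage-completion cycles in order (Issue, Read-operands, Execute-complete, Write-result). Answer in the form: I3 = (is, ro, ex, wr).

I3 = (3, 4, 5, 10)

I1 -> (1, 2, 7, 8)
I2 -> (2, 9, 14, 15)  // RAW R0: wait I1 write@8
I3 -> (3, 4, 5, 10)  // WAR R2: wait I2 read@9
I4 -> (9, 10, 12, 13)  // WAW R0: wait I1 write@8
I5 -> (16, 17, 22, 23)  // struct: M1 busy until I2 writes@15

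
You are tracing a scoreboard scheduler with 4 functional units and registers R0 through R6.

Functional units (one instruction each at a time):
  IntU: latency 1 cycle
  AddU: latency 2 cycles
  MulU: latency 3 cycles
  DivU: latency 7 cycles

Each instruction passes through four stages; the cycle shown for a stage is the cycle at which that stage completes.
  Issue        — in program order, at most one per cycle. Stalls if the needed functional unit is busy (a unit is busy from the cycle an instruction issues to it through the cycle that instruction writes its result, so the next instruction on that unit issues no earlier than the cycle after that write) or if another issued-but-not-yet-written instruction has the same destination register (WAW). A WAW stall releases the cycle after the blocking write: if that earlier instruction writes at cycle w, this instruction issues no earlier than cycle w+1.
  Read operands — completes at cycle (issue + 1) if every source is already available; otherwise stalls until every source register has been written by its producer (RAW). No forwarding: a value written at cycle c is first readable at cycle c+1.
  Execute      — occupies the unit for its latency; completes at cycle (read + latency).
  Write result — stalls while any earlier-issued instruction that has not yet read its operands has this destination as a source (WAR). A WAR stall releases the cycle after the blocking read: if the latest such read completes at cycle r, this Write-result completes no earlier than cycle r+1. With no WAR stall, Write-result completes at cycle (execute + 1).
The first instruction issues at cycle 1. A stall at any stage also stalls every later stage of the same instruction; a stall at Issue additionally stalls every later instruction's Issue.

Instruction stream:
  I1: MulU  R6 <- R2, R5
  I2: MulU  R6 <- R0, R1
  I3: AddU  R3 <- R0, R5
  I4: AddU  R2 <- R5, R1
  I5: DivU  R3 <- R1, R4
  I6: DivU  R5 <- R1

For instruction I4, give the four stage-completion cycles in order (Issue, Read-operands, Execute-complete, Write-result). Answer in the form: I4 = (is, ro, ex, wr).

[I1] 1/2/5/6
[I2] 7/8/11/12  (struct: MulU busy until I1 writes@6)
[I3] 8/9/11/12
[I4] 13/14/16/17  (struct: AddU busy until I3 writes@12)
[I5] 14/15/22/23
[I6] 24/25/32/33  (struct: DivU busy until I5 writes@23)

I4 = (13, 14, 16, 17)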